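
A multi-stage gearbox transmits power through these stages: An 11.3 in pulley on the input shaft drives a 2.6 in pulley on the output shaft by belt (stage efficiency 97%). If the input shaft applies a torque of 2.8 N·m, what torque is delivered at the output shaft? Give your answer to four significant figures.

Belt: ratio = 2.6/11.3 = 0.23009; torque at the output shaft = 2.8 × 0.23009 × 0.97 = 0.62492 N·m.

0.6249 N·m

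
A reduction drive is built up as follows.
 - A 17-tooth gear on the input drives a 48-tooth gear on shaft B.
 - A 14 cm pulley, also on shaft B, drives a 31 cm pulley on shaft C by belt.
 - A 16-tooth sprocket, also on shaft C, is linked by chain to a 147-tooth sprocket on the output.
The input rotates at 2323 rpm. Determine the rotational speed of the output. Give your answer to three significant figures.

Gear mesh: ratio = 48/17 = 2.8235, so shaft B turns at 2323 / 2.8235 = 822.73 rpm.
Belt: ratio = 31/14 = 2.2143, so shaft C turns at 822.73 / 2.2143 = 371.56 rpm.
Chain: ratio = 147/16 = 9.1875, so the output turns at 371.56 / 9.1875 = 40.441 rpm.

40.4 rpm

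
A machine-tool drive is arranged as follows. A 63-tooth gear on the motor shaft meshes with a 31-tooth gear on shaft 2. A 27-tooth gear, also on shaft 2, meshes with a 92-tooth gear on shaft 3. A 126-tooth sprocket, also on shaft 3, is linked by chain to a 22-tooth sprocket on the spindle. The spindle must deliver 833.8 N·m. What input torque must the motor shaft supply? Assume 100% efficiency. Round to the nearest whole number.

2848 N·m

Overall ratio R = 0.49206 × 3.4074 × 0.1746 = 0.29275.
Input torque = output torque / R = 833.8 / 0.29275 = 2848.2 N·m.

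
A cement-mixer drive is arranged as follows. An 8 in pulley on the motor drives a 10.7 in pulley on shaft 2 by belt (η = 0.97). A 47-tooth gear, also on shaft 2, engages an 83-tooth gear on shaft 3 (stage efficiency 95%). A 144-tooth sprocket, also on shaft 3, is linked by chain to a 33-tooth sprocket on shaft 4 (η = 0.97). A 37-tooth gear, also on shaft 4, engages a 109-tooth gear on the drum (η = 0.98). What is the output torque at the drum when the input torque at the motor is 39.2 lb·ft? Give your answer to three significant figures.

belt 10.7/8 = 1.3375 → τ = 39.2·1.3375·0.97 = 50.857 lb·ft
gear mesh 83/47 = 1.766 → τ = 50.857·1.766·0.95 = 85.321 lb·ft
chain 33/144 = 0.22917 → τ = 85.321·0.22917·0.97 = 18.966 lb·ft
gear mesh 109/37 = 2.9459 → τ = 18.966·2.9459·0.98 = 54.756 lb·ft

54.8 lb·ft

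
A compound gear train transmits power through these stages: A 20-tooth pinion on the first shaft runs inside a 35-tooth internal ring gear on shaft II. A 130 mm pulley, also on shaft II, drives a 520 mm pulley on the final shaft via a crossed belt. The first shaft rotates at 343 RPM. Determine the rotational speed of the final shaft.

49 RPM

the first shaft → shaft II (internal gear, 35/20): 343 ÷ 1.75 = 196 RPM
shaft II → the final shaft (belt, 520/130): 196 ÷ 4 = 49 RPM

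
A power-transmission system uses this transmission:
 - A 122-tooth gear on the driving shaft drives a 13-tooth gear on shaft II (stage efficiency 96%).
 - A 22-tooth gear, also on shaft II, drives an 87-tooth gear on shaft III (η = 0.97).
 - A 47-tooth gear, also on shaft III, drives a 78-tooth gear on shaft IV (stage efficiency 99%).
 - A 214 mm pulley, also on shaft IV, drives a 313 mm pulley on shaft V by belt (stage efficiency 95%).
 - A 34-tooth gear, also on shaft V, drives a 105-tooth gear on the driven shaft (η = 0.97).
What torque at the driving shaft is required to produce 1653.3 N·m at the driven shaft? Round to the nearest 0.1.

Overall ratio R = 0.10656 × 3.9545 × 1.6596 × 1.4626 × 3.0882 = 3.1588; overall efficiency η = 0.96 × 0.97 × 0.99 × 0.95 × 0.97 = 0.8495.
Input torque = output torque / (R × η) = 1653.3 / (3.1588 × 0.8495) = 616.11 N·m.

616.1 N·m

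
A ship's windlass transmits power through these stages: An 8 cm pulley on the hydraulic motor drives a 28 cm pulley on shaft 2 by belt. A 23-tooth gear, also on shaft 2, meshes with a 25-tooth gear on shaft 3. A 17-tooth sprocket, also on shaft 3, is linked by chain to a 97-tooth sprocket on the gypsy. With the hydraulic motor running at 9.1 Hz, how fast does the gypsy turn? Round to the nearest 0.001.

Belt: ratio = 28/8 = 3.5, so shaft 2 turns at 9.1 / 3.5 = 2.6 Hz.
Gear mesh: ratio = 25/23 = 1.087, so shaft 3 turns at 2.6 / 1.087 = 2.392 Hz.
Chain: ratio = 97/17 = 5.7059, so the gypsy turns at 2.392 / 5.7059 = 0.41922 Hz.

0.419 Hz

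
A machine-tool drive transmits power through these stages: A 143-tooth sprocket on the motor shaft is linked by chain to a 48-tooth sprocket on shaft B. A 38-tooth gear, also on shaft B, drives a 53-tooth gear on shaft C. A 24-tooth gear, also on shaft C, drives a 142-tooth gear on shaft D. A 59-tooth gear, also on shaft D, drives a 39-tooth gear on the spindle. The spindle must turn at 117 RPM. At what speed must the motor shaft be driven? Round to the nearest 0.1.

Overall ratio R = 0.33566 × 1.3947 × 5.9167 × 0.66102 = 1.831.
Required input speed = output speed × R = 117 × 1.831 = 214.23 RPM.

214.2 RPM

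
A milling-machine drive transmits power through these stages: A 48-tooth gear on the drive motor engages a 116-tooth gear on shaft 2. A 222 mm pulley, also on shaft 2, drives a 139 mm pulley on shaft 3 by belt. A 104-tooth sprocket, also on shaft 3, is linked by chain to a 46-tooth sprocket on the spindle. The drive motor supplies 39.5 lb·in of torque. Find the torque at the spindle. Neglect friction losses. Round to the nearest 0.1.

26.4 lb·in

gear mesh 116/48 = 2.4167 → τ = 39.5·2.4167 = 95.458 lb·in
belt 139/222 = 0.62613 → τ = 95.458·0.62613 = 59.769 lb·in
chain 46/104 = 0.44231 → τ = 59.769·0.44231 = 26.436 lb·in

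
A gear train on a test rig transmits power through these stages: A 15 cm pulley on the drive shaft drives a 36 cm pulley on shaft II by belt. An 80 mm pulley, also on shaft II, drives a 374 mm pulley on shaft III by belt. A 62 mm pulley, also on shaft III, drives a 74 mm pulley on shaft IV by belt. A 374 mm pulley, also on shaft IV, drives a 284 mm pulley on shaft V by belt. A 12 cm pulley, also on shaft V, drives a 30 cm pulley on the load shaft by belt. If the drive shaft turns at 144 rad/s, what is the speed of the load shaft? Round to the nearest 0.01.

5.66 rad/s

Belt: ratio = 36/15 = 2.4, so shaft II turns at 144 / 2.4 = 60 rad/s.
Belt: ratio = 374/80 = 4.675, so shaft III turns at 60 / 4.675 = 12.834 rad/s.
Belt: ratio = 74/62 = 1.1935, so shaft IV turns at 12.834 / 1.1935 = 10.753 rad/s.
Belt: ratio = 284/374 = 0.75936, so shaft V turns at 10.753 / 0.75936 = 14.161 rad/s.
Belt: ratio = 30/12 = 2.5, so the load shaft turns at 14.161 / 2.5 = 5.6643 rad/s.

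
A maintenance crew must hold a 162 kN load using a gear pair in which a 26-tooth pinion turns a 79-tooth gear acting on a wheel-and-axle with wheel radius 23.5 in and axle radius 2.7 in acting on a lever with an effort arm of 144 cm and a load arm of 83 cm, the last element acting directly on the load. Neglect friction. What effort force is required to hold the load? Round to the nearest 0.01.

3.53 kN

Gear pair MA = 79/26 = 3.0385.
Wheel-and-axle MA = R/r = 23.5/2.7 = 8.7037.
Lever MA = effort arm / load arm = 144/83 = 1.7349.
Combined ideal MA = 3.0385 × 8.7037 × 1.7349 = 45.882.
Effort = load / MA = 162 / 45.882 = 3.5308 kN.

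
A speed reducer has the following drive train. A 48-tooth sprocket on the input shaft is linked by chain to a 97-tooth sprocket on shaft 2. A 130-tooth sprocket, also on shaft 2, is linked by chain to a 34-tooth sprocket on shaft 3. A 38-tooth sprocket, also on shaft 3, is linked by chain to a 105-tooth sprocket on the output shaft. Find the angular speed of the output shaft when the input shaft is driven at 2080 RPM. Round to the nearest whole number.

1424 RPM

the input shaft → shaft 2 (chain, 97/48): 2080 ÷ 2.0208 = 1029.3 RPM
shaft 2 → shaft 3 (chain, 34/130): 1029.3 ÷ 0.26154 = 3935.5 RPM
shaft 3 → the output shaft (chain, 105/38): 3935.5 ÷ 2.7632 = 1424.3 RPM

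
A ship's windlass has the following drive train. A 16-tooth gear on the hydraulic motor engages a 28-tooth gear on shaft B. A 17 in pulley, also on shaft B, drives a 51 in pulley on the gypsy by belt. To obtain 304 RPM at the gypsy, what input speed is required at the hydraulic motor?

1596 RPM

Overall ratio R = 1.75 × 3 = 5.25.
Required input speed = output speed × R = 304 × 5.25 = 1596 RPM.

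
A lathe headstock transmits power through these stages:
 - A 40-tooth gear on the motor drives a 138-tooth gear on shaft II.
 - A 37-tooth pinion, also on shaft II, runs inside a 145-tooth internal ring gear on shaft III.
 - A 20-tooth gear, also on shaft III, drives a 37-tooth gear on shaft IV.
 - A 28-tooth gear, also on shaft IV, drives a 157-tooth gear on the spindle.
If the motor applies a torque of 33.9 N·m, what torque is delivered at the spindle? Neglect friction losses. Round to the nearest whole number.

4754 N·m

Gear mesh: ratio = 138/40 = 3.45; torque at shaft II = 33.9 × 3.45 = 116.95 N·m.
Internal gear: ratio = 145/37 = 3.9189; torque at shaft III = 116.95 × 3.9189 = 458.34 N·m.
Gear mesh: ratio = 37/20 = 1.85; torque at shaft IV = 458.34 × 1.85 = 847.92 N·m.
Gear mesh: ratio = 157/28 = 5.6071; torque at the spindle = 847.92 × 5.6071 = 4754.4 N·m.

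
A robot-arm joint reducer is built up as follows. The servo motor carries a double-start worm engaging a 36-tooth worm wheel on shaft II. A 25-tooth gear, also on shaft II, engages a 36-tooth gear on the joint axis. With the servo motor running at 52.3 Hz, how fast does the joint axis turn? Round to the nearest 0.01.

2.02 Hz

the servo motor → shaft II (worm, 36/2): 52.3 ÷ 18 = 2.9056 Hz
shaft II → the joint axis (gear mesh, 36/25): 2.9056 ÷ 1.44 = 2.0177 Hz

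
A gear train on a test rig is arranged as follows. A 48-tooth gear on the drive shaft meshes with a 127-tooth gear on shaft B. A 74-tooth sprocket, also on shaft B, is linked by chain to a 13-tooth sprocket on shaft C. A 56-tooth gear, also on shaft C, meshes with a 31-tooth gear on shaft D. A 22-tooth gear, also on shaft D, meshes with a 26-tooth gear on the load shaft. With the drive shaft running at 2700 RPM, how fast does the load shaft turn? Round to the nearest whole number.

8879 RPM

Gear mesh: ratio = 127/48 = 2.6458, so shaft B turns at 2700 / 2.6458 = 1020.5 RPM.
Chain: ratio = 13/74 = 0.17568, so shaft C turns at 1020.5 / 0.17568 = 5808.8 RPM.
Gear mesh: ratio = 31/56 = 0.55357, so shaft D turns at 5808.8 / 0.55357 = 10493 RPM.
Gear mesh: ratio = 26/22 = 1.1818, so the load shaft turns at 10493 / 1.1818 = 8879 RPM.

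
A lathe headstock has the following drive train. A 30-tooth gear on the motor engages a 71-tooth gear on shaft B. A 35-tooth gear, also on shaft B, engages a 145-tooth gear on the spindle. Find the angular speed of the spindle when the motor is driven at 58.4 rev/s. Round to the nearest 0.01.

Gear mesh: ratio = 71/30 = 2.3667, so shaft B turns at 58.4 / 2.3667 = 24.676 rev/s.
Gear mesh: ratio = 145/35 = 4.1429, so the spindle turns at 24.676 / 4.1429 = 5.9563 rev/s.

5.96 rev/s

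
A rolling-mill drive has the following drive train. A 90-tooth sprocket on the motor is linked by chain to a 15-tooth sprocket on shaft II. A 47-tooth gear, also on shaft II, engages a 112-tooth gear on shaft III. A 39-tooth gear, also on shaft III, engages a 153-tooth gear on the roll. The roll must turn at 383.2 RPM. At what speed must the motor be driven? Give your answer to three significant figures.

Overall ratio R = 0.16667 × 2.383 × 3.9231 = 1.5581.
Required input speed = output speed × R = 383.2 × 1.5581 = 597.06 RPM.

597 RPM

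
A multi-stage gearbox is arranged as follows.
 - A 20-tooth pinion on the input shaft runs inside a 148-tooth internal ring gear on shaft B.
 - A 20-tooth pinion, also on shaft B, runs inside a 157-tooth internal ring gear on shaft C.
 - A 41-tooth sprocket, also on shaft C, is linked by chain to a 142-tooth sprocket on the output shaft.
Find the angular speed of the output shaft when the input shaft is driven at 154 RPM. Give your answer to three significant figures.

0.765 RPM

Internal gear: ratio = 148/20 = 7.4, so shaft B turns at 154 / 7.4 = 20.811 RPM.
Internal gear: ratio = 157/20 = 7.85, so shaft C turns at 20.811 / 7.85 = 2.6511 RPM.
Chain: ratio = 142/41 = 3.4634, so the output shaft turns at 2.6511 / 3.4634 = 0.76545 RPM.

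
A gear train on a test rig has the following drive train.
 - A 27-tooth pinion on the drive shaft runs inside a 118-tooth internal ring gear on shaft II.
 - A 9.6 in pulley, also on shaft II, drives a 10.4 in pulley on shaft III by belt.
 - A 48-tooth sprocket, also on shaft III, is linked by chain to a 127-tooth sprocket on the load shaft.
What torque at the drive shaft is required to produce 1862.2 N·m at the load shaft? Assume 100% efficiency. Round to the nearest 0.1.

Overall ratio R = 4.3704 × 1.0833 × 2.6458 = 12.527.
Input torque = output torque / R = 1862.2 / 12.527 = 148.66 N·m.

148.7 N·m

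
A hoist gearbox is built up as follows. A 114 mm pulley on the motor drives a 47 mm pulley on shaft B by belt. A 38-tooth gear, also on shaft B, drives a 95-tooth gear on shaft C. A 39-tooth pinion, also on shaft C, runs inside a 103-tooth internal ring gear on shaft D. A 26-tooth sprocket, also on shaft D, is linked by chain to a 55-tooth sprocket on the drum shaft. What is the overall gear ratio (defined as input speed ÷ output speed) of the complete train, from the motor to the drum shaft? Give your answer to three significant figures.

5.76

Each stage contributes driven/driver: belt 47/114 = 0.41228, gear mesh 95/38 = 2.5, internal gear 103/39 = 2.641, chain 55/26 = 2.1154.
Overall: 0.41228 × 2.5 × 2.641 × 2.1154 = 5.7583.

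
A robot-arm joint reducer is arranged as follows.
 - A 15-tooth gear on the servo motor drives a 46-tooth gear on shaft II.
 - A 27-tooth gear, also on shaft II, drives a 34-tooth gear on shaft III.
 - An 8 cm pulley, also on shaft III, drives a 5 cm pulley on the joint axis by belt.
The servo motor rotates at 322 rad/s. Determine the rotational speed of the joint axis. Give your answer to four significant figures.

the servo motor → shaft II (gear mesh, 46/15): 322 ÷ 3.0667 = 105 rad/s
shaft II → shaft III (gear mesh, 34/27): 105 ÷ 1.2593 = 83.382 rad/s
shaft III → the joint axis (belt, 5/8): 83.382 ÷ 0.625 = 133.41 rad/s

133.4 rad/s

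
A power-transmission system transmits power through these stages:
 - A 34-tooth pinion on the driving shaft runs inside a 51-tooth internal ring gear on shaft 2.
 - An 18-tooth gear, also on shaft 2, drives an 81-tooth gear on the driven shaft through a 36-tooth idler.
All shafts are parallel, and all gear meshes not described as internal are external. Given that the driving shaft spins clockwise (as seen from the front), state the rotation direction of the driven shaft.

the driving shaft → shaft 2: internal mesh, same direction → CW.
shaft 2 → the driven shaft: driver → idler → driven is 2 external meshes, 2 reversals → CW.
2 reversals in total — an even number — so the driven shaft turns the same way as the driving shaft.

clockwise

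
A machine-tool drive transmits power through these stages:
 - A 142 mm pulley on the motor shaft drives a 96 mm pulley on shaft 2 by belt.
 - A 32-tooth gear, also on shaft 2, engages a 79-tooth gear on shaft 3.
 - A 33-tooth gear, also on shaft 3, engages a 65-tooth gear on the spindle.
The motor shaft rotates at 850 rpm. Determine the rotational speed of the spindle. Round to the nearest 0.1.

belt 96/142 = 0.67606 → 850/0.67606 = 1257.3 rpm
gear mesh 79/32 = 2.4688 → 1257.3/2.4688 = 509.28 rpm
gear mesh 65/33 = 1.9697 → 509.28/1.9697 = 258.56 rpm

258.6 rpm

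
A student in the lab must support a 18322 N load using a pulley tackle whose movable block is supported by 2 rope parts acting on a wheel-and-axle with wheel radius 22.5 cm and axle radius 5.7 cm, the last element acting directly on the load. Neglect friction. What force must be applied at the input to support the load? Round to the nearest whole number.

Block-and-tackle MA = number of supporting rope parts = 2.
Wheel-and-axle MA = R/r = 22.5/5.7 = 3.9474.
Combined ideal MA = 2 × 3.9474 = 7.8947.
Effort = load / MA = 18322 / 7.8947 = 2320.8 N.

2321 N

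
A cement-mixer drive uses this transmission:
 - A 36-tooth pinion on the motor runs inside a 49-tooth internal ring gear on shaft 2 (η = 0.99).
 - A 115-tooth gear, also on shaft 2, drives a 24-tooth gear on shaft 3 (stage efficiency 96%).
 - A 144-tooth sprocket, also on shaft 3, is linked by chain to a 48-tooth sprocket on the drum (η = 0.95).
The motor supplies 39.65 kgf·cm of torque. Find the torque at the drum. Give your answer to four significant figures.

3.390 kgf·cm

internal gear 49/36 = 1.3611 → τ = 39.65·1.3611·0.99 = 53.428 kgf·cm
gear mesh 24/115 = 0.2087 → τ = 53.428·0.2087·0.96 = 10.704 kgf·cm
chain 48/144 = 0.33333 → τ = 10.704·0.33333·0.95 = 3.3897 kgf·cm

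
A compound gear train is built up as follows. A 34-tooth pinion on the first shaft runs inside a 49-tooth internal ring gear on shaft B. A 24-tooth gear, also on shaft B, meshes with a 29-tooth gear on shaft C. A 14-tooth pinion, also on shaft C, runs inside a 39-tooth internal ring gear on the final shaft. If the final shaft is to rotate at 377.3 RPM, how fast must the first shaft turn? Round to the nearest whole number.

1830 RPM

Overall ratio R = 1.4412 × 1.2083 × 2.7857 = 4.8511.
Required input speed = output speed × R = 377.3 × 4.8511 = 1830.3 RPM.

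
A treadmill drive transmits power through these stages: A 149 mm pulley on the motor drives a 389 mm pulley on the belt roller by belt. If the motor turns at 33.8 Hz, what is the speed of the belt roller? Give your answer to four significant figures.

12.95 Hz

Belt: ratio = 389/149 = 2.6107, so the belt roller turns at 33.8 / 2.6107 = 12.947 Hz.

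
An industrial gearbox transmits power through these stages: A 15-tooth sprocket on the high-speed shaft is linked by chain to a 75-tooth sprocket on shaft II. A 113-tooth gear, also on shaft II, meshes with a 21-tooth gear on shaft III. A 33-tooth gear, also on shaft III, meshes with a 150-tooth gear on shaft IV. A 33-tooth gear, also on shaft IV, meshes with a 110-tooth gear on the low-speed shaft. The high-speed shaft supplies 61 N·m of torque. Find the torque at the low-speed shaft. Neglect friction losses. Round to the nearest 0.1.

After the chain (75/15): 61 × 5 = 305 N·m
After the gear mesh (21/113): 305 × 0.18584 = 56.681 N·m
After the gear mesh (150/33): 56.681 × 4.5455 = 257.64 N·m
After the gear mesh (110/33): 257.64 × 3.3333 = 858.81 N·m

858.8 N·m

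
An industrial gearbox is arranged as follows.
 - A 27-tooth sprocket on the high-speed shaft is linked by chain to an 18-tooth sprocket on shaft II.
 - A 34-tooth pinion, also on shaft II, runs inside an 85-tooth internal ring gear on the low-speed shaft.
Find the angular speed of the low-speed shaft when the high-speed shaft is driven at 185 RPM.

chain 18/27 = 0.66667 → 185/0.66667 = 277.5 RPM
internal gear 85/34 = 2.5 → 277.5/2.5 = 111 RPM

111 RPM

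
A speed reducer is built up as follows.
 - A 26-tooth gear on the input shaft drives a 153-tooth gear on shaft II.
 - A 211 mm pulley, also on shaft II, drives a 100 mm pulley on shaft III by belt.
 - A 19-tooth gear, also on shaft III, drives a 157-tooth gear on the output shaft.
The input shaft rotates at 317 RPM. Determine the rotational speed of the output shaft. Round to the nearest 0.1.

13.8 RPM

Gear mesh: ratio = 153/26 = 5.8846, so shaft II turns at 317 / 5.8846 = 53.869 RPM.
Belt: ratio = 100/211 = 0.47393, so shaft III turns at 53.869 / 0.47393 = 113.66 RPM.
Gear mesh: ratio = 157/19 = 8.2632, so the output shaft turns at 113.66 / 8.2632 = 13.756 RPM.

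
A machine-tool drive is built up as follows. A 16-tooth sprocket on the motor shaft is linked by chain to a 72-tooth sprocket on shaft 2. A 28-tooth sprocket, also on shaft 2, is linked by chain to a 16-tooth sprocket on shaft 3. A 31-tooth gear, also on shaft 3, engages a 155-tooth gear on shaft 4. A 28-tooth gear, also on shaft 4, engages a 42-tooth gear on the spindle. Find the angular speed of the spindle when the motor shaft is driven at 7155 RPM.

371 RPM

chain 72/16 = 4.5 → 7155/4.5 = 1590 RPM
chain 16/28 = 0.57143 → 1590/0.57143 = 2782.5 RPM
gear mesh 155/31 = 5 → 2782.5/5 = 556.5 RPM
gear mesh 42/28 = 1.5 → 556.5/1.5 = 371 RPM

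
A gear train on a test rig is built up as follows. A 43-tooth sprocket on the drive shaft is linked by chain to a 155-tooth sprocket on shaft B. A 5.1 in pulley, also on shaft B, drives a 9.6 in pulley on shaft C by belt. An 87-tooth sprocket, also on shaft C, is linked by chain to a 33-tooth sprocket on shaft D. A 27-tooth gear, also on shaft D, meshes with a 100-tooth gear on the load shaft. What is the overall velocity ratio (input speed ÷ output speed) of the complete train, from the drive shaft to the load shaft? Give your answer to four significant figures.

Each stage contributes driven/driver: chain 155/43 = 3.6047, belt 9.6/5.1 = 1.8824, chain 33/87 = 0.37931, gear mesh 100/27 = 3.7037.
Overall: 3.6047 × 1.8824 × 0.37931 × 3.7037 = 9.5322.

9.532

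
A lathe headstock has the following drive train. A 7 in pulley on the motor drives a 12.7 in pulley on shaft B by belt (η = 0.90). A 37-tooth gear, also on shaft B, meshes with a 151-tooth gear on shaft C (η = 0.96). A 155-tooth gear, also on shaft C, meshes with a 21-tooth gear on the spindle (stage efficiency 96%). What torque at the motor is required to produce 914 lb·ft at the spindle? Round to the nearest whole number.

1098 lb·ft

Overall ratio R = 1.8143 × 4.0811 × 0.13548 = 1.0032; overall efficiency η = 0.90 × 0.96 × 0.96 = 0.8294.
Input torque = output torque / (R × η) = 914 / (1.0032 × 0.8294) = 1098.5 lb·ft.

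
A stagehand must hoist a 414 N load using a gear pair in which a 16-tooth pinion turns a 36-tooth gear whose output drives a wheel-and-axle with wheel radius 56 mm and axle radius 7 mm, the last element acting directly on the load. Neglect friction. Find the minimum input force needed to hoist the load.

Gear pair MA = 36/16 = 2.25.
Wheel-and-axle MA = R/r = 56/7 = 8.
Combined ideal MA = 2.25 × 8 = 18.
Effort = load / MA = 414 / 18 = 23 N.

23 N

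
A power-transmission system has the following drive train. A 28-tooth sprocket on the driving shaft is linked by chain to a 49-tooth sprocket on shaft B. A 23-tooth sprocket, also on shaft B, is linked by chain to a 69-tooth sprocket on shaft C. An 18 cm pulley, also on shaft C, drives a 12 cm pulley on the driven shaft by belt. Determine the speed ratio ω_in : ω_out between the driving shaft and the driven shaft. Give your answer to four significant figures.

3.500

Each stage contributes driven/driver: chain 49/28 = 1.75, chain 69/23 = 3, belt 12/18 = 0.66667.
Overall: 1.75 × 3 × 0.66667 = 3.5.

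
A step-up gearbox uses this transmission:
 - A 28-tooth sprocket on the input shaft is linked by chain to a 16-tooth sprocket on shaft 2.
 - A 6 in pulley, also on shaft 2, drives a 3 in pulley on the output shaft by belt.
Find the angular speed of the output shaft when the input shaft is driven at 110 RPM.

Chain: ratio = 16/28 = 0.57143, so shaft 2 turns at 110 / 0.57143 = 192.5 RPM.
Belt: ratio = 3/6 = 0.5, so the output shaft turns at 192.5 / 0.5 = 385 RPM.

385 RPM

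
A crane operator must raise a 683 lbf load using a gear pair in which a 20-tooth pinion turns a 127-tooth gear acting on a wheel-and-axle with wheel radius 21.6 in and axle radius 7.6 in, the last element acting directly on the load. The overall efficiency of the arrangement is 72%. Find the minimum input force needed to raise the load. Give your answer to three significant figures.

Gear pair MA = 127/20 = 6.35.
Wheel-and-axle MA = R/r = 21.6/7.6 = 2.8421.
Combined ideal MA = 6.35 × 2.8421 = 18.047.
Actual MA = 18.047 × 0.72 = 12.994.
Effort = load / actual MA = 683 / 12.994 = 52.562 lbf.

52.6 lbf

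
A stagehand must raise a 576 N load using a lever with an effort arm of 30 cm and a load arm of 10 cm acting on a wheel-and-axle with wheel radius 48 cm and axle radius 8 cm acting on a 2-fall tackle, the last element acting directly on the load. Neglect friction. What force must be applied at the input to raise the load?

Lever MA = effort arm / load arm = 30/10 = 3.
Wheel-and-axle MA = R/r = 48/8 = 6.
Block-and-tackle MA = number of supporting rope parts = 2.
Combined ideal MA = 3 × 6 × 2 = 36.
Effort = load / MA = 576 / 36 = 16 N.

16 N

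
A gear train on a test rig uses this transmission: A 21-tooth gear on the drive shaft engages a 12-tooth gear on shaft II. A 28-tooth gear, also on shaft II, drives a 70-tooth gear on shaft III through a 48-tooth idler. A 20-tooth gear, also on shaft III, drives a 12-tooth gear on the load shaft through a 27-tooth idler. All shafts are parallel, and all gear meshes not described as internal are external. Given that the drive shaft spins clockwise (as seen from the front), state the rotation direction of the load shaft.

the drive shaft → shaft II: external mesh, 1 reversal → CCW.
shaft II → shaft III: driver → idler → driven is 2 external meshes, 2 reversals → CCW.
shaft III → the load shaft: driver → idler → driven is 2 external meshes, 2 reversals → CCW.
5 reversals in total — an odd number — so the load shaft turns opposite to the drive shaft.

counterclockwise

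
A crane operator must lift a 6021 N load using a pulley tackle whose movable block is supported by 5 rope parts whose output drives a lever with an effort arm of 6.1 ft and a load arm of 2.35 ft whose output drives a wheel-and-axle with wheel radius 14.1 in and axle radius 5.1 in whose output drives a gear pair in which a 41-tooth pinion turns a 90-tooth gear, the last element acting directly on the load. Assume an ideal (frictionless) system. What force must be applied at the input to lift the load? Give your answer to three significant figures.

Block-and-tackle MA = number of supporting rope parts = 5.
Lever MA = effort arm / load arm = 6.1/2.35 = 2.5957.
Wheel-and-axle MA = R/r = 14.1/5.1 = 2.7647.
Gear pair MA = 90/41 = 2.1951.
Combined ideal MA = 5 × 2.5957 × 2.7647 × 2.1951 = 78.766.
Effort = load / MA = 6021 / 78.766 = 76.441 N.

76.4 N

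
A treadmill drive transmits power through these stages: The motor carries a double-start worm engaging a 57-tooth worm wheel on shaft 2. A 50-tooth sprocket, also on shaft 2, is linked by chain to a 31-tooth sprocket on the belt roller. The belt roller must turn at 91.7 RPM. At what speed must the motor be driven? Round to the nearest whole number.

1620 RPM

Overall ratio R = 28.5 × 0.62 = 17.67.
Required input speed = output speed × R = 91.7 × 17.67 = 1620.3 RPM.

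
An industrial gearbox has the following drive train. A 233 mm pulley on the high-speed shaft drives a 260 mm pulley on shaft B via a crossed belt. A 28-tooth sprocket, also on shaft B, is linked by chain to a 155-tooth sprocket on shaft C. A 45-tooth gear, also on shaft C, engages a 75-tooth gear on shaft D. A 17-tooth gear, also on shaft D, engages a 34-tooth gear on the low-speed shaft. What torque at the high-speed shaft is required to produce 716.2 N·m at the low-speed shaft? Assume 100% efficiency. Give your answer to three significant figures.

Overall ratio R = 1.1159 × 5.5357 × 1.6667 × 2 = 20.591.
Input torque = output torque / R = 716.2 / 20.591 = 34.783 N·m.

34.8 N·m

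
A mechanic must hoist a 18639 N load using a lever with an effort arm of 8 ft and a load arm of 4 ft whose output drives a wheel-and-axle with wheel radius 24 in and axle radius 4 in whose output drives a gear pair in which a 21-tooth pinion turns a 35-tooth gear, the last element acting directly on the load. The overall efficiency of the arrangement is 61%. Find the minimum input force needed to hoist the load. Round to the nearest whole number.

Lever MA = effort arm / load arm = 8/4 = 2.
Wheel-and-axle MA = R/r = 24/4 = 6.
Gear pair MA = 35/21 = 1.6667.
Combined ideal MA = 2 × 6 × 1.6667 = 20.
Actual MA = 20 × 0.61 = 12.2.
Effort = load / actual MA = 18639 / 12.2 = 1527.8 N.

1528 N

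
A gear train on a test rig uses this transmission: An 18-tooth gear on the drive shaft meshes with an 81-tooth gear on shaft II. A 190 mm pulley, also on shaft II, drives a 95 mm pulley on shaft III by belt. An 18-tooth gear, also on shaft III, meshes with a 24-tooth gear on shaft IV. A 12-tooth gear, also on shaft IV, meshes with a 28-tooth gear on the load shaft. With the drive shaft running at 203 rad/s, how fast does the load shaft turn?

the drive shaft → shaft II (gear mesh, 81/18): 203 ÷ 4.5 = 45.111 rad/s
shaft II → shaft III (belt, 95/190): 45.111 ÷ 0.5 = 90.222 rad/s
shaft III → shaft IV (gear mesh, 24/18): 90.222 ÷ 1.3333 = 67.667 rad/s
shaft IV → the load shaft (gear mesh, 28/12): 67.667 ÷ 2.3333 = 29 rad/s

29 rad/s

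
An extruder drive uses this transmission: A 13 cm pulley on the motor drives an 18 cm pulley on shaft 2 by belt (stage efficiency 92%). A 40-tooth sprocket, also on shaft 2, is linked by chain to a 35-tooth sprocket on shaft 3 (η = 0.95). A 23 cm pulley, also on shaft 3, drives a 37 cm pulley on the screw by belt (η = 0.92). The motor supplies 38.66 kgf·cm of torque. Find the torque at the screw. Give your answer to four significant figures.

60.59 kgf·cm

After the belt (18/13): 38.66 × 1.3846 × 0.92 = 49.247 kgf·cm
After the chain (35/40): 49.247 × 0.875 × 0.95 = 40.936 kgf·cm
After the belt (37/23): 40.936 × 1.6087 × 0.92 = 60.586 kgf·cm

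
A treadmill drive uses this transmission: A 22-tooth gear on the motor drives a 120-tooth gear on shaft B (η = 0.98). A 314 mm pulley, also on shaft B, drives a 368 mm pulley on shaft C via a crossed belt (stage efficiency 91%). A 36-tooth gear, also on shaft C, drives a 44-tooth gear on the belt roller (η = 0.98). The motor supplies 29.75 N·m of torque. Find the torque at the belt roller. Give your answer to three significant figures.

After the gear mesh (120/22): 29.75 × 5.4545 × 0.98 = 159.03 N·m
After the belt (368/314): 159.03 × 1.172 × 0.91 = 169.6 N·m
After the gear mesh (44/36): 169.6 × 1.2222 × 0.98 = 203.15 N·m

203 N·m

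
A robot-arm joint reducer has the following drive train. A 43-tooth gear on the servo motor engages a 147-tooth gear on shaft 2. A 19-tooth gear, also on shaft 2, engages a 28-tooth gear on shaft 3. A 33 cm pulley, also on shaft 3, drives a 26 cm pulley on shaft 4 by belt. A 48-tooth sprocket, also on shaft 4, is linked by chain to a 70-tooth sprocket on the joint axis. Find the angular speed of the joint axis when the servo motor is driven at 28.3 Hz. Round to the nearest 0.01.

4.89 Hz

gear mesh 147/43 = 3.4186 → 28.3/3.4186 = 8.2782 Hz
gear mesh 28/19 = 1.4737 → 8.2782/1.4737 = 5.6174 Hz
belt 26/33 = 0.78788 → 5.6174/0.78788 = 7.1297 Hz
chain 70/48 = 1.4583 → 7.1297/1.4583 = 4.889 Hz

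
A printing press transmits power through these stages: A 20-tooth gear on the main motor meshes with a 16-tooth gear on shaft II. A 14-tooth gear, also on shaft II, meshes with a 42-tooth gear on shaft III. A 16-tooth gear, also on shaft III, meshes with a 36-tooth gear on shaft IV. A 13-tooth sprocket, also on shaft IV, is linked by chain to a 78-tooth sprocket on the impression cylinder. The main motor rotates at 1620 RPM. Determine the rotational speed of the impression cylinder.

the main motor → shaft II (gear mesh, 16/20): 1620 ÷ 0.8 = 2025 RPM
shaft II → shaft III (gear mesh, 42/14): 2025 ÷ 3 = 675 RPM
shaft III → shaft IV (gear mesh, 36/16): 675 ÷ 2.25 = 300 RPM
shaft IV → the impression cylinder (chain, 78/13): 300 ÷ 6 = 50 RPM

50 RPM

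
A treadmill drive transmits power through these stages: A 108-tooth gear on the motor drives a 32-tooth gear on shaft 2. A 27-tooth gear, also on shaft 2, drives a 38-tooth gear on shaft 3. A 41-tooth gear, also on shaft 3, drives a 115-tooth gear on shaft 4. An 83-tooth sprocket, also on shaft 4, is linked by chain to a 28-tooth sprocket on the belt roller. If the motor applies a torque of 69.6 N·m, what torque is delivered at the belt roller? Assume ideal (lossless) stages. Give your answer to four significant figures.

27.46 N·m

Gear mesh: ratio = 32/108 = 0.2963; torque at shaft 2 = 69.6 × 0.2963 = 20.622 N·m.
Gear mesh: ratio = 38/27 = 1.4074; torque at shaft 3 = 20.622 × 1.4074 = 29.024 N·m.
Gear mesh: ratio = 115/41 = 2.8049; torque at shaft 4 = 29.024 × 2.8049 = 81.408 N·m.
Chain: ratio = 28/83 = 0.33735; torque at the belt roller = 81.408 × 0.33735 = 27.463 N·m.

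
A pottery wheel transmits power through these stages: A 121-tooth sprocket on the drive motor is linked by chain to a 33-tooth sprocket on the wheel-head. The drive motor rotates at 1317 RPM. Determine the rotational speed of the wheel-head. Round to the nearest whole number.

the drive motor → the wheel-head (chain, 33/121): 1317 ÷ 0.27273 = 4829 RPM

4829 RPM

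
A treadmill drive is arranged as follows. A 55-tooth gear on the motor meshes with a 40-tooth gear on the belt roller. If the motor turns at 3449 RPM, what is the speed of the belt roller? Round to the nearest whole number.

Gear mesh: ratio = 40/55 = 0.72727, so the belt roller turns at 3449 / 0.72727 = 4742.4 RPM.

4742 RPM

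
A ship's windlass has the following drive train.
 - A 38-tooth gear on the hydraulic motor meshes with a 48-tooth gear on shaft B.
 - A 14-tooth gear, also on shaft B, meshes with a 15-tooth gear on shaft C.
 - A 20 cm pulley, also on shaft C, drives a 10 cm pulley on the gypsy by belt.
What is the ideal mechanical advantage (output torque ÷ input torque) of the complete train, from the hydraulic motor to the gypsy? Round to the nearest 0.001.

Each stage contributes driven/driver: gear mesh 48/38 = 1.2632, gear mesh 15/14 = 1.0714, belt 10/20 = 0.5.
Overall: 1.2632 × 1.0714 × 0.5 = 0.67669.

0.677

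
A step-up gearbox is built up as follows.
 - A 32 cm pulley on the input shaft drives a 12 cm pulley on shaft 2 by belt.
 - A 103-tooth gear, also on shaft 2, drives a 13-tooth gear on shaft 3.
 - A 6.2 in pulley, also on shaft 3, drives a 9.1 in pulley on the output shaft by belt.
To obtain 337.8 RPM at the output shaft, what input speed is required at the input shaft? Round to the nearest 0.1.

23.5 RPM

Overall ratio R = 0.375 × 0.12621 × 1.4677 = 0.069468.
Required input speed = output speed × R = 337.8 × 0.069468 = 23.466 RPM.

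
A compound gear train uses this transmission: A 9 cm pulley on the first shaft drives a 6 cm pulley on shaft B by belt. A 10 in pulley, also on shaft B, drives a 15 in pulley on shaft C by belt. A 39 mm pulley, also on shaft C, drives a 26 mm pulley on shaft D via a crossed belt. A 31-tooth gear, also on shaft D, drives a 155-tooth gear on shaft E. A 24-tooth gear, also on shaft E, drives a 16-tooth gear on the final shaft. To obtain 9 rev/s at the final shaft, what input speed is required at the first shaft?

20 rev/s

Overall ratio R = 0.66667 × 1.5 × 0.66667 × 5 × 0.66667 = 2.2222.
Required input speed = output speed × R = 9 × 2.2222 = 20 rev/s.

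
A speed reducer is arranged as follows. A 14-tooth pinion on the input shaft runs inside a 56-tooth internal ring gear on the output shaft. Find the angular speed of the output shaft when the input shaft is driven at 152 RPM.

Internal gear: ratio = 56/14 = 4, so the output shaft turns at 152 / 4 = 38 RPM.

38 RPM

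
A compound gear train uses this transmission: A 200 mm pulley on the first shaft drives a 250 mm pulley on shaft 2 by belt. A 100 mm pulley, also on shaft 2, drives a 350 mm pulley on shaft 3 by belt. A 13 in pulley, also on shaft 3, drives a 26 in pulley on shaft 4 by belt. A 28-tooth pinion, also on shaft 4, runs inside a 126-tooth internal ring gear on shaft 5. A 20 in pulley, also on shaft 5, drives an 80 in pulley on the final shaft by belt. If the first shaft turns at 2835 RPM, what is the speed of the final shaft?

18 RPM

belt 250/200 = 1.25 → 2835/1.25 = 2268 RPM
belt 350/100 = 3.5 → 2268/3.5 = 648 RPM
belt 26/13 = 2 → 648/2 = 324 RPM
internal gear 126/28 = 4.5 → 324/4.5 = 72 RPM
belt 80/20 = 4 → 72/4 = 18 RPM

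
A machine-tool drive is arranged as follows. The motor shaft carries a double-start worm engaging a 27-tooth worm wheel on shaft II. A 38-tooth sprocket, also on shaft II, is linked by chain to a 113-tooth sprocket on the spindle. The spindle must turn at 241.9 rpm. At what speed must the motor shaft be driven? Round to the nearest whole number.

Overall ratio R = 13.5 × 2.9737 = 40.145.
Required input speed = output speed × R = 241.9 × 40.145 = 9711 rpm.

9711 rpm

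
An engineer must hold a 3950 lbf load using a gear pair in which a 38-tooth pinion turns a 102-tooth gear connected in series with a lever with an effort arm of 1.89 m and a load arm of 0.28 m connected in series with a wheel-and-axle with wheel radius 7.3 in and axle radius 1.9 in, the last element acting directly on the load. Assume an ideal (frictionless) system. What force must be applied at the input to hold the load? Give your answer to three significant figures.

56.7 lbf

Gear pair MA = 102/38 = 2.6842.
Lever MA = effort arm / load arm = 1.89/0.28 = 6.75.
Wheel-and-axle MA = R/r = 7.3/1.9 = 3.8421.
Combined ideal MA = 2.6842 × 6.75 × 3.8421 = 69.613.
Effort = load / MA = 3950 / 69.613 = 56.742 lbf.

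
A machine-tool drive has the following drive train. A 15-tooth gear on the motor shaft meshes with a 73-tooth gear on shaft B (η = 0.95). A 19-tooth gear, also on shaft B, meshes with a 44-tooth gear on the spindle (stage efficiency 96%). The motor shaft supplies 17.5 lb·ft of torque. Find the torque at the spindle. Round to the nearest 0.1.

Gear mesh: ratio = 73/15 = 4.8667; torque at shaft B = 17.5 × 4.8667 × 0.95 = 80.908 lb·ft.
Gear mesh: ratio = 44/19 = 2.3158; torque at the spindle = 80.908 × 2.3158 × 0.96 = 179.87 lb·ft.

179.9 lb·ft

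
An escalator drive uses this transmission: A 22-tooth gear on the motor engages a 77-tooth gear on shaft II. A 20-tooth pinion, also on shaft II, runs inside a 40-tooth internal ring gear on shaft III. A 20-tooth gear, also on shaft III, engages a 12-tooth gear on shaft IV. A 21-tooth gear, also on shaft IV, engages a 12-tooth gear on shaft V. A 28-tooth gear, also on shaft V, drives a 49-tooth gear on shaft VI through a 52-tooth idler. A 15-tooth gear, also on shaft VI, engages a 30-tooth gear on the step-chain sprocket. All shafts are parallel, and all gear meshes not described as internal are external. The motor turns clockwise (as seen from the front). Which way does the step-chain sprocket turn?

clockwise

the motor → shaft II: external mesh, 1 reversal → CCW.
shaft II → shaft III: internal mesh, same direction → CCW.
shaft III → shaft IV: external mesh, 1 reversal → CW.
shaft IV → shaft V: external mesh, 1 reversal → CCW.
shaft V → shaft VI: driver → idler → driven is 2 external meshes, 2 reversals → CCW.
shaft VI → the step-chain sprocket: external mesh, 1 reversal → CW.
6 reversals in total — an even number — so the step-chain sprocket turns the same way as the motor.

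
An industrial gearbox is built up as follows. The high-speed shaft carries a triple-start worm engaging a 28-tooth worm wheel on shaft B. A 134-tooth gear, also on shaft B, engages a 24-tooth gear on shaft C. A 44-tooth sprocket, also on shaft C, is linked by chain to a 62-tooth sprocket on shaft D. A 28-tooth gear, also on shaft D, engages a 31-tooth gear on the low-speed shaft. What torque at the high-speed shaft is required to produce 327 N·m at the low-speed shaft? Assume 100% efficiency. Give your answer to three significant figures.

125 N·m

Overall ratio R = 9.3333 × 0.1791 × 1.4091 × 1.1071 = 2.6079.
Input torque = output torque / R = 327 / 2.6079 = 125.39 N·m.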